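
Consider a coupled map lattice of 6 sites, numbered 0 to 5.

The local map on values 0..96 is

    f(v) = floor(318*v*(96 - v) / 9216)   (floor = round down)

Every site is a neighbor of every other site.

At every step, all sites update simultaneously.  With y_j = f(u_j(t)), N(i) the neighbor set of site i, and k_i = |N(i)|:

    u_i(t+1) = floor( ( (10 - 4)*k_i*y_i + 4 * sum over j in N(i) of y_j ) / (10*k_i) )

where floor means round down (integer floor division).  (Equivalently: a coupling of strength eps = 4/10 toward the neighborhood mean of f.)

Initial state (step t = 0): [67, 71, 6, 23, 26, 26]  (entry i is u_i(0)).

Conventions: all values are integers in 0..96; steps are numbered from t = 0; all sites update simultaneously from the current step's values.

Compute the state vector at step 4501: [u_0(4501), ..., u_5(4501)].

Simulating step by step:
t=0: [67, 71, 6, 23, 26, 26]
t=1: [61, 57, 35, 55, 58, 58]
t=2: [74, 75, 74, 76, 75, 75]
t=3: [55, 54, 55, 53, 54, 54]
t=4: [77, 77, 77, 77, 77, 77]
t=5: [50, 50, 50, 50, 50, 50]
t=6: [79, 79, 79, 79, 79, 79]
t=7: [46, 46, 46, 46, 46, 46]
t=8: [79, 79, 79, 79, 79, 79]

Answer: [46, 46, 46, 46, 46, 46]
Key observation: The state at step 6, [79, 79, 79, 79, 79, 79], reappears at step 8: the system is in a cycle of period 2 from step 6 on.  Therefore the state at step 4501 equals the state at step 6 + ((4501 - 6) mod 2) = 7, which is [46, 46, 46, 46, 46, 46].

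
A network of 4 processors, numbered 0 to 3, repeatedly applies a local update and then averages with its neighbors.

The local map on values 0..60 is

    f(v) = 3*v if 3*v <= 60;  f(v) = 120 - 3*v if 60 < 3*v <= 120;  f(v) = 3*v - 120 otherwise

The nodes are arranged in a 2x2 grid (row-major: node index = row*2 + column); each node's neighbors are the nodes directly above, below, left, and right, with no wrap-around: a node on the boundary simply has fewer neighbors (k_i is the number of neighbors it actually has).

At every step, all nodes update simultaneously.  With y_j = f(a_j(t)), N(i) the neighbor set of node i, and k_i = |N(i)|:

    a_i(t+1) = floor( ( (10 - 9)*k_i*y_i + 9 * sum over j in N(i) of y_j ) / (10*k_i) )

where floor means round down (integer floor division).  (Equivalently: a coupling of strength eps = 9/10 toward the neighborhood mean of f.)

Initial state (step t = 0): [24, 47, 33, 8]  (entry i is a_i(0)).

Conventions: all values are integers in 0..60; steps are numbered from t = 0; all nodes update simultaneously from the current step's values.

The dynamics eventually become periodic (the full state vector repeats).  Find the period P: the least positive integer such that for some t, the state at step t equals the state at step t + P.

Answer: 20
Key observation: The state at step 16, [45, 26, 26, 45], reappears at step 36 — and no state repeats earlier — so the cycle the system enters has period 20.

Derivation:
t=0: [24, 47, 33, 8]
t=1: [23, 34, 34, 21]
t=2: [21, 50, 50, 21]
t=3: [32, 54, 54, 32]
t=4: [40, 25, 25, 40]
t=5: [40, 4, 4, 40]
t=6: [10, 1, 1, 10]
t=7: [5, 27, 27, 5]
t=8: [36, 17, 17, 36]
t=9: [47, 15, 15, 47]
t=10: [42, 23, 23, 42]
t=11: [46, 10, 10, 46]
t=12: [28, 19, 19, 28]
t=13: [54, 38, 38, 54]
t=14: [9, 38, 38, 9]
t=15: [8, 24, 24, 8]
t=16: [45, 26, 26, 45]
t=17: [39, 17, 17, 39]
t=18: [46, 7, 7, 46]
t=19: [20, 18, 18, 20]
t=20: [54, 59, 59, 54]
t=21: [55, 43, 43, 55]
t=22: [12, 41, 41, 12]
t=23: [6, 32, 32, 6]
t=24: [23, 18, 18, 23]
t=25: [53, 51, 51, 53]
t=26: [33, 38, 38, 33]
t=27: [7, 19, 19, 7]
t=28: [53, 24, 24, 53]
t=29: [47, 39, 39, 47]
t=30: [4, 19, 19, 4]
t=31: [52, 16, 16, 52]
t=32: [46, 37, 37, 46]
t=33: [9, 17, 17, 9]
t=34: [48, 29, 29, 48]
t=35: [32, 24, 24, 32]
t=36: [45, 26, 26, 45]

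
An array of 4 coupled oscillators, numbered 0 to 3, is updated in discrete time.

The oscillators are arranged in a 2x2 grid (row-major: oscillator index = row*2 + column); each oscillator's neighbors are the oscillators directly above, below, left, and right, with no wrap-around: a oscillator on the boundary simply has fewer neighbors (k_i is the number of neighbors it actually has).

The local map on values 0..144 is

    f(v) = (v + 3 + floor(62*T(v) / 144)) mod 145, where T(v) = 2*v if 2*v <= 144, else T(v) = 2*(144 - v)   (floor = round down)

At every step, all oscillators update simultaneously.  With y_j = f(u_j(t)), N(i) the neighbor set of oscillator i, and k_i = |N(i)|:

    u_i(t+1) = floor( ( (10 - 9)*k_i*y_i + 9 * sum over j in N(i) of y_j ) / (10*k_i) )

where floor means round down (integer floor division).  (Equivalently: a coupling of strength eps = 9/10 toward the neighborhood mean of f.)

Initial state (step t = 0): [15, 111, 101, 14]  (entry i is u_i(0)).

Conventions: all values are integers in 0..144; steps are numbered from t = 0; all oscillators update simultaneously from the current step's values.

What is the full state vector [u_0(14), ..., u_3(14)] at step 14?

Simulating step by step:
t=0: [15, 111, 101, 14]
t=1: [130, 40, 40, 130]
t=2: [69, 7, 7, 69]
t=3: [27, 119, 119, 27]
t=4: [134, 62, 62, 134]
t=5: [106, 11, 11, 106]
t=6: [34, 129, 129, 34]
t=7: [136, 73, 73, 136]
t=8: [123, 13, 13, 123]
t=9: [38, 132, 132, 38]
t=10: [7, 65, 65, 7]
t=11: [112, 26, 26, 112]
t=12: [60, 132, 132, 60]
t=13: [11, 102, 102, 11]
t=14: [129, 34, 34, 129]

Answer: [129, 34, 34, 129]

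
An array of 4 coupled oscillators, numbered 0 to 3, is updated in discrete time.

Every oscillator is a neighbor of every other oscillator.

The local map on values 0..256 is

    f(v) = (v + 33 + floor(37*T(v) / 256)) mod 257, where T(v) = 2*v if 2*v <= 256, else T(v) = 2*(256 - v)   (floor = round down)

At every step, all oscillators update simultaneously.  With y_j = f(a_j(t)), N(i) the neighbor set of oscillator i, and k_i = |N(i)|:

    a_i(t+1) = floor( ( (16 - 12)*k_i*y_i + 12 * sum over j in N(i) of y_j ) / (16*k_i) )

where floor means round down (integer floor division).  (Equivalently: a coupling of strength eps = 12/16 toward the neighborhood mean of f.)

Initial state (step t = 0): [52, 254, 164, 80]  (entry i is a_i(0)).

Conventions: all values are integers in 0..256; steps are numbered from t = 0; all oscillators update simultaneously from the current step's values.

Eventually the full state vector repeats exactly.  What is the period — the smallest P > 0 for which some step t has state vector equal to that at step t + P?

Answer: 21
Key observation: The state at step 4, [22, 22, 22, 22], reappears at step 25 — and no state repeats earlier — so the cycle the system enters has period 21.

Derivation:
t=0: [52, 254, 164, 80]
t=1: [122, 122, 122, 122]
t=2: [190, 190, 190, 190]
t=3: [242, 242, 242, 242]
t=4: [22, 22, 22, 22]
t=5: [61, 61, 61, 61]
t=6: [111, 111, 111, 111]
t=7: [176, 176, 176, 176]
t=8: [232, 232, 232, 232]
t=9: [14, 14, 14, 14]
t=10: [51, 51, 51, 51]
t=11: [98, 98, 98, 98]
t=12: [159, 159, 159, 159]
t=13: [220, 220, 220, 220]
t=14: [6, 6, 6, 6]
t=15: [40, 40, 40, 40]
t=16: [84, 84, 84, 84]
t=17: [141, 141, 141, 141]
t=18: [207, 207, 207, 207]
t=19: [254, 254, 254, 254]
t=20: [30, 30, 30, 30]
t=21: [71, 71, 71, 71]
t=22: [124, 124, 124, 124]
t=23: [192, 192, 192, 192]
t=24: [243, 243, 243, 243]
t=25: [22, 22, 22, 22]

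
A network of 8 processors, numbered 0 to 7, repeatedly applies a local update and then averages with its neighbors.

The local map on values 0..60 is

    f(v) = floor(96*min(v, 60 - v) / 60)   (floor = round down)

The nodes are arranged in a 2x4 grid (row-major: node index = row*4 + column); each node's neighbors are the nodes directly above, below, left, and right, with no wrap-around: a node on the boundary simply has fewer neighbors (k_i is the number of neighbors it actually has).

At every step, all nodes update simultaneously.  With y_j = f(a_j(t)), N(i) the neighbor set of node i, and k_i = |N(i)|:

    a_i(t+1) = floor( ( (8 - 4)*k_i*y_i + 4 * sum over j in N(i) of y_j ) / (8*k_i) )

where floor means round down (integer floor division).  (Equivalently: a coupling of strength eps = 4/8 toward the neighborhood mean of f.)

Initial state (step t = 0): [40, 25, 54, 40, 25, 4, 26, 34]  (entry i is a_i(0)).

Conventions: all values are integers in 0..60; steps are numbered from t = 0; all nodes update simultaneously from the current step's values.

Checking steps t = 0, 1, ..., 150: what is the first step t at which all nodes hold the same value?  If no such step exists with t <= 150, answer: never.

Answer: never
Key observation: The state at step 34 reappears at step 46 — the system is in a cycle of period 12 from step 34 on.  No step 0..46 is synchronized, and the cycle repeats forever, so no step up to 150 (or ever) has all nodes equal.

Derivation:
t=0: [40, 25, 54, 40, 25, 4, 26, 34]  (not all equal)
t=1: [36, 27, 23, 28, 29, 23, 29, 38]  (not all equal)
t=2: [41, 39, 40, 39, 41, 40, 40, 40]  (not all equal)
t=3: [30, 32, 32, 32, 30, 31, 32, 32]  (not all equal)
t=4: [47, 45, 44, 44, 47, 45, 44, 44]  (not all equal)
t=5: [21, 23, 24, 25, 21, 23, 24, 25]  (not all equal)
t=6: [33, 35, 38, 39, 33, 35, 38, 39]  (not all equal)
t=7: [42, 39, 35, 33, 42, 39, 35, 33]  (not all equal)
t=8: [29, 33, 39, 42, 29, 33, 39, 42]  (not all equal)
t=9: [45, 41, 33, 29, 45, 41, 33, 29]  (not all equal)
t=10: [25, 31, 41, 45, 25, 31, 41, 45]  (not all equal)
t=11: [41, 42, 31, 25, 41, 42, 31, 25]  (not all equal)
t=12: [29, 31, 42, 41, 29, 31, 42, 41]  (not all equal)
t=13: [46, 43, 31, 29, 46, 43, 31, 29]  (not all equal)
t=14: [23, 29, 42, 46, 23, 29, 42, 46]  (not all equal)
t=15: [38, 41, 30, 23, 38, 41, 30, 23]  (not all equal)
t=16: [33, 33, 43, 39, 33, 33, 43, 39]  (not all equal)
t=17: [43, 40, 30, 31, 43, 40, 30, 31]  (not all equal)
t=18: [28, 33, 45, 46, 28, 33, 45, 46]  (not all equal)
t=19: [43, 40, 26, 22, 43, 40, 26, 22]  (not all equal)
t=20: [28, 32, 38, 36, 28, 32, 38, 36]  (not all equal)
t=21: [44, 42, 37, 37, 44, 42, 37, 37]  (not all equal)
t=22: [25, 28, 34, 36, 25, 28, 34, 36]  (not all equal)
t=23: [41, 42, 41, 38, 41, 42, 41, 38]  (not all equal)
t=24: [29, 28, 30, 33, 29, 28, 30, 33]  (not all equal)
t=25: [45, 45, 46, 44, 45, 45, 46, 44]  (not all equal)
t=26: [24, 23, 22, 24, 24, 23, 22, 24]  (not all equal)
t=27: [37, 36, 35, 37, 37, 36, 35, 37]  (not all equal)
t=28: [36, 38, 39, 37, 36, 38, 39, 37]  (not all equal)
t=29: [37, 35, 33, 35, 37, 35, 33, 35]  (not all equal)
t=30: [37, 39, 42, 40, 37, 39, 42, 40]  (not all equal)
t=31: [35, 32, 29, 31, 35, 32, 29, 31]  (not all equal)
t=32: [41, 43, 45, 46, 41, 43, 45, 46]  (not all equal)
t=33: [29, 27, 24, 22, 29, 27, 24, 22]  (not all equal)
t=34: [45, 42, 38, 35, 45, 42, 38, 35]  (not all equal)
t=35: [25, 28, 34, 38, 25, 28, 34, 38]  (not all equal)
t=36: [41, 42, 40, 36, 41, 42, 40, 36]  (not all equal)
t=37: [29, 29, 32, 36, 29, 29, 32, 36]  (not all equal)
t=38: [46, 45, 43, 39, 46, 45, 43, 39]  (not all equal)
t=39: [22, 24, 27, 31, 22, 24, 27, 31]  (not all equal)
t=40: [35, 38, 42, 45, 35, 38, 42, 45]  (not all equal)
t=41: [38, 34, 28, 25, 38, 34, 28, 25]  (not all equal)
t=42: [36, 40, 42, 41, 36, 40, 42, 41]  (not all equal)
t=43: [36, 32, 29, 29, 36, 32, 29, 29]  (not all equal)
t=44: [39, 43, 45, 46, 39, 43, 45, 46]  (not all equal)
t=45: [31, 27, 24, 22, 31, 27, 24, 22]  (not all equal)
t=46: [45, 42, 38, 35, 45, 42, 38, 35]  (not all equal)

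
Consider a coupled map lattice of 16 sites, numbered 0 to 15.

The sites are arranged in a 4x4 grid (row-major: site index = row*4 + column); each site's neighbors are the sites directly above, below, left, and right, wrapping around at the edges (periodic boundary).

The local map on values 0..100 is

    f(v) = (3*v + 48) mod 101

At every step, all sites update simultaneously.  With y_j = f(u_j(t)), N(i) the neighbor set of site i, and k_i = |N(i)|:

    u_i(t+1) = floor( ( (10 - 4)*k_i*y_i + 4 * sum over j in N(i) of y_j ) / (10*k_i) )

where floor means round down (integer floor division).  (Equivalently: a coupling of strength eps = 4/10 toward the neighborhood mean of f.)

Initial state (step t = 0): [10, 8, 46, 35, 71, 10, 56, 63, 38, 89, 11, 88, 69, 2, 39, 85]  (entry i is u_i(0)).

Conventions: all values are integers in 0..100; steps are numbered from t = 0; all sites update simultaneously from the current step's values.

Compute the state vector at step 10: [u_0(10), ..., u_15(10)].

Answer: [68, 79, 59, 37, 77, 75, 51, 64, 61, 58, 67, 68, 73, 59, 62, 75]

Derivation:
t=0: [10, 8, 46, 35, 71, 10, 56, 63, 38, 89, 11, 88, 69, 2, 39, 85]
t=1: [70, 72, 71, 51, 60, 62, 36, 34, 49, 34, 58, 23, 51, 52, 60, 17]
t=2: [62, 52, 59, 86, 38, 38, 49, 49, 75, 44, 26, 35, 85, 24, 33, 83]
t=3: [25, 14, 28, 26, 62, 60, 76, 77, 61, 65, 42, 59, 21, 24, 43, 67]
t=4: [28, 63, 45, 32, 34, 39, 65, 61, 28, 39, 65, 36, 17, 33, 62, 41]
t=5: [41, 43, 64, 47, 44, 57, 46, 36, 45, 56, 43, 50, 77, 50, 43, 64]
t=6: [74, 67, 55, 72, 69, 35, 69, 67, 75, 35, 72, 83, 74, 82, 70, 56]
t=7: [63, 50, 28, 51, 55, 51, 49, 54, 69, 58, 62, 76, 65, 77, 51, 36]
t=8: [45, 82, 57, 72, 26, 82, 73, 32, 46, 38, 48, 59, 46, 72, 79, 64]
t=9: [75, 80, 40, 55, 45, 79, 63, 43, 70, 69, 77, 39, 77, 69, 70, 48]
t=10: [68, 79, 59, 37, 77, 75, 51, 64, 61, 58, 67, 68, 73, 59, 62, 75]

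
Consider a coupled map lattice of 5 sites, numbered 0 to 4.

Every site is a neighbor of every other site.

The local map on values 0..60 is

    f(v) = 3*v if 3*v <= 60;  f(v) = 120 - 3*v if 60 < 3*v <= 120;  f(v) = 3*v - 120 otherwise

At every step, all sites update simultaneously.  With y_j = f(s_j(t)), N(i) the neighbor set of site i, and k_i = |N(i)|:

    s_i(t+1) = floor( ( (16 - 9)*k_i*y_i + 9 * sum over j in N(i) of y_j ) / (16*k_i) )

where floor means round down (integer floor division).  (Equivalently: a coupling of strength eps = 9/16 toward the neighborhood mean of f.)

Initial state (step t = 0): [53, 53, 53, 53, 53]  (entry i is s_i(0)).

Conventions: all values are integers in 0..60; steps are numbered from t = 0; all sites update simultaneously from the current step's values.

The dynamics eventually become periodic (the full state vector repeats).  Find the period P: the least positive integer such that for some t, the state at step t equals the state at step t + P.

Answer: 4
Key observation: The state at step 1, [39, 39, 39, 39, 39], reappears at step 5 — and no state repeats earlier — so the cycle the system enters has period 4.

Derivation:
t=0: [53, 53, 53, 53, 53]
t=1: [39, 39, 39, 39, 39]
t=2: [3, 3, 3, 3, 3]
t=3: [9, 9, 9, 9, 9]
t=4: [27, 27, 27, 27, 27]
t=5: [39, 39, 39, 39, 39]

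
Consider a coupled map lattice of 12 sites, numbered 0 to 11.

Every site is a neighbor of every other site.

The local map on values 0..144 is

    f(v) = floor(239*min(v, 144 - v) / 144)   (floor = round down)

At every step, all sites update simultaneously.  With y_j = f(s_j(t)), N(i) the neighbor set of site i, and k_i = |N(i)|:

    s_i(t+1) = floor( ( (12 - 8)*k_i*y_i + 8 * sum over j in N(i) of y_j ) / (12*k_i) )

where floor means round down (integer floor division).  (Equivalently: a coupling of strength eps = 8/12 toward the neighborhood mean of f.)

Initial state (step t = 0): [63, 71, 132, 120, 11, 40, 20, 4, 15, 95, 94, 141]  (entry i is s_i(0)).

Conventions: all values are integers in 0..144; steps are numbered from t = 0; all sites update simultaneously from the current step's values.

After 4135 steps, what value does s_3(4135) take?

Answer: s_3(4135) = 73
Key observation: The state at step 17, [117, 117, 117, 117, 117, 117, 117, 117, 117, 117, 117, 117], reappears at step 20: the system is in a cycle of period 3 from step 17 on.  Therefore the state at step 4135 equals the state at step 17 + ((4135 - 17) mod 3) = 19, which is [73, 73, 73, 73, 73, 73, 73, 73, 73, 73, 73, 73].

Derivation:
t=0: [63, 71, 132, 120, 11, 40, 20, 4, 15, 95, 94, 141]
t=1: [64, 67, 41, 46, 40, 53, 44, 37, 42, 58, 58, 37]
t=2: [87, 89, 77, 79, 76, 82, 78, 75, 77, 84, 84, 75]
t=3: [102, 101, 106, 105, 107, 104, 106, 107, 106, 103, 103, 107]
t=4: [65, 66, 64, 64, 63, 65, 64, 63, 64, 65, 65, 63]
t=5: [106, 106, 106, 106, 105, 106, 106, 105, 106, 106, 106, 105]
t=6: [63, 63, 63, 63, 63, 63, 63, 63, 63, 63, 63, 63]
t=7: [104, 104, 104, 104, 104, 104, 104, 104, 104, 104, 104, 104]
t=8: [66, 66, 66, 66, 66, 66, 66, 66, 66, 66, 66, 66]
t=9: [109, 109, 109, 109, 109, 109, 109, 109, 109, 109, 109, 109]
t=10: [58, 58, 58, 58, 58, 58, 58, 58, 58, 58, 58, 58]
t=11: [96, 96, 96, 96, 96, 96, 96, 96, 96, 96, 96, 96]
t=12: [79, 79, 79, 79, 79, 79, 79, 79, 79, 79, 79, 79]
t=13: [107, 107, 107, 107, 107, 107, 107, 107, 107, 107, 107, 107]
t=14: [61, 61, 61, 61, 61, 61, 61, 61, 61, 61, 61, 61]
t=15: [101, 101, 101, 101, 101, 101, 101, 101, 101, 101, 101, 101]
t=16: [71, 71, 71, 71, 71, 71, 71, 71, 71, 71, 71, 71]
t=17: [117, 117, 117, 117, 117, 117, 117, 117, 117, 117, 117, 117]
t=18: [44, 44, 44, 44, 44, 44, 44, 44, 44, 44, 44, 44]
t=19: [73, 73, 73, 73, 73, 73, 73, 73, 73, 73, 73, 73]
t=20: [117, 117, 117, 117, 117, 117, 117, 117, 117, 117, 117, 117]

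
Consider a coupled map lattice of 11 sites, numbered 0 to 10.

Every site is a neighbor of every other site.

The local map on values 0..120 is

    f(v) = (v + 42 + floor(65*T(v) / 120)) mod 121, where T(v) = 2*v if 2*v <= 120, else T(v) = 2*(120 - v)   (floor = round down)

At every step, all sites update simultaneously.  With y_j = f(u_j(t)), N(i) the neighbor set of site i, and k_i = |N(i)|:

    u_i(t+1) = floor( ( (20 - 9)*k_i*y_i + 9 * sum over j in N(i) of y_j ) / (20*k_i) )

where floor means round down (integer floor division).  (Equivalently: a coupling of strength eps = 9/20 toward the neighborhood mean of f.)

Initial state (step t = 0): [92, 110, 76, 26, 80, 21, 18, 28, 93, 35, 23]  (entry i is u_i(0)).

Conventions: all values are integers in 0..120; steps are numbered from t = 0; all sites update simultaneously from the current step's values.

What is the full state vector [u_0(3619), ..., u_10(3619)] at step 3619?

Simulating step by step:
t=0: [92, 110, 76, 26, 80, 21, 18, 28, 93, 35, 23]
t=1: [56, 55, 57, 83, 57, 77, 74, 85, 56, 92, 79]
t=2: [38, 37, 39, 42, 39, 42, 42, 41, 38, 41, 42]
t=3: [7, 67, 8, 11, 8, 11, 11, 10, 7, 10, 11]
t=4: [57, 52, 58, 61, 58, 61, 61, 60, 57, 60, 61]
t=5: [40, 35, 41, 43, 41, 43, 43, 43, 40, 43, 43]
t=6: [10, 66, 11, 13, 11, 13, 13, 13, 10, 13, 13]
t=7: [63, 54, 64, 66, 64, 66, 66, 66, 63, 66, 66]
t=8: [44, 38, 44, 44, 44, 44, 44, 44, 44, 44, 44]
t=9: [11, 5, 11, 11, 11, 11, 11, 11, 11, 11, 11]
t=10: [63, 57, 63, 63, 63, 63, 63, 63, 63, 63, 63]
t=11: [44, 41, 44, 44, 44, 44, 44, 44, 44, 44, 44]
t=12: [11, 8, 11, 11, 11, 11, 11, 11, 11, 11, 11]
t=13: [63, 60, 63, 63, 63, 63, 63, 63, 63, 63, 63]
t=14: [45, 45, 45, 45, 45, 45, 45, 45, 45, 45, 45]
t=15: [14, 14, 14, 14, 14, 14, 14, 14, 14, 14, 14]
t=16: [71, 71, 71, 71, 71, 71, 71, 71, 71, 71, 71]
t=17: [45, 45, 45, 45, 45, 45, 45, 45, 45, 45, 45]

Answer: [71, 71, 71, 71, 71, 71, 71, 71, 71, 71, 71]
Key observation: The state at step 14, [45, 45, 45, 45, 45, 45, 45, 45, 45, 45, 45], reappears at step 17: the system is in a cycle of period 3 from step 14 on.  Therefore the state at step 3619 equals the state at step 14 + ((3619 - 14) mod 3) = 16, which is [71, 71, 71, 71, 71, 71, 71, 71, 71, 71, 71].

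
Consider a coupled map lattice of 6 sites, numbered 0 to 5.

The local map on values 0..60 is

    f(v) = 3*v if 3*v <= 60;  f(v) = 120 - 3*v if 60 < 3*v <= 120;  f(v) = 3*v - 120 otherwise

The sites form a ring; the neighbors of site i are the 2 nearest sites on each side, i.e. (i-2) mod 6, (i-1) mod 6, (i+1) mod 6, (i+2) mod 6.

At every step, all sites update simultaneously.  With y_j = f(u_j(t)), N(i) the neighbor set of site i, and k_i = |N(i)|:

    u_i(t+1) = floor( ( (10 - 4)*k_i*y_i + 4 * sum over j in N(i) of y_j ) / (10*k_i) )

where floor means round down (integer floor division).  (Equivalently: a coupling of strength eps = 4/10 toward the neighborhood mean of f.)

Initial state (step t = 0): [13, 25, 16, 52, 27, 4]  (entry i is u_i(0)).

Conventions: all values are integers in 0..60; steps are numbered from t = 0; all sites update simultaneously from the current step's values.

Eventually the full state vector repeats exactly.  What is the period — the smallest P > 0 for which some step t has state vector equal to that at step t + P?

Simulating step by step:
t=0: [13, 25, 16, 52, 27, 4]
t=1: [37, 40, 44, 36, 36, 23]
t=2: [12, 8, 10, 14, 15, 33]
t=3: [33, 27, 32, 37, 39, 27]
t=4: [23, 32, 21, 15, 11, 30]
t=5: [45, 32, 49, 41, 38, 33]
t=6: [16, 21, 21, 9, 10, 17]
t=7: [48, 52, 50, 35, 36, 46]
t=8: [24, 30, 26, 18, 15, 19]
t=9: [46, 38, 42, 49, 47, 51]
t=10: [17, 12, 10, 22, 21, 27]
t=11: [46, 39, 37, 48, 51, 43]
t=12: [16, 7, 13, 19, 25, 13]
t=13: [43, 30, 40, 48, 45, 40]
t=14: [9, 21, 7, 18, 12, 7]
t=15: [29, 46, 30, 45, 33, 30]
t=16: [29, 21, 26, 18, 23, 26]
t=17: [39, 51, 44, 51, 47, 44]
t=18: [9, 25, 16, 27, 18, 16]
t=19: [35, 43, 45, 42, 48, 45]
t=20: [15, 10, 14, 9, 19, 14]
t=21: [44, 33, 41, 33, 49, 41]
t=22: [12, 16, 9, 18, 20, 9]
t=23: [37, 43, 36, 48, 50, 36]
t=24: [11, 11, 14, 20, 23, 14]
t=25: [36, 37, 42, 52, 48, 42]
t=26: [11, 11, 11, 26, 20, 11]
t=27: [35, 33, 36, 41, 50, 36]
t=28: [16, 16, 14, 9, 22, 14]
t=29: [47, 44, 42, 34, 48, 42]
t=30: [17, 12, 11, 15, 19, 11]
t=31: [46, 37, 38, 42, 50, 38]
t=32: [15, 9, 9, 8, 21, 9]
t=33: [40, 28, 31, 28, 46, 31]
t=34: [10, 30, 25, 32, 19, 25]
t=35: [35, 32, 41, 32, 48, 41]
t=36: [14, 18, 10, 19, 18, 10]
t=37: [42, 48, 38, 51, 48, 38]
t=38: [9, 19, 12, 25, 19, 12]
t=39: [34, 48, 40, 45, 48, 40]
t=40: [15, 17, 8, 13, 17, 8]
t=41: [42, 43, 33, 38, 43, 33]
t=42: [9, 10, 15, 9, 10, 15]
t=43: [31, 32, 38, 31, 32, 38]
t=44: [22, 21, 13, 22, 21, 13]
t=45: [51, 52, 45, 51, 52, 45]
t=46: [30, 31, 22, 30, 31, 22]
t=47: [34, 33, 43, 34, 33, 43]
t=48: [16, 18, 13, 16, 18, 13]
t=49: [47, 49, 43, 47, 49, 43]
t=50: [19, 22, 15, 19, 22, 15]
t=51: [54, 52, 49, 54, 52, 49]
t=52: [37, 35, 31, 37, 35, 31]
t=53: [13, 16, 21, 13, 16, 21]
t=54: [44, 48, 51, 44, 48, 51]
t=55: [18, 23, 27, 18, 23, 27]
t=56: [50, 49, 44, 50, 49, 44]
t=57: [25, 24, 18, 25, 24, 18]
t=58: [47, 48, 51, 47, 48, 51]
t=59: [24, 25, 28, 24, 25, 28]
t=60: [45, 43, 40, 45, 43, 40]
t=61: [10, 8, 4, 10, 8, 4]
t=62: [25, 22, 18, 25, 22, 18]
t=63: [48, 52, 52, 48, 52, 52]
t=64: [28, 33, 33, 28, 33, 33]
t=65: [30, 24, 24, 30, 24, 24]
t=66: [37, 44, 44, 37, 44, 44]
t=67: [10, 11, 11, 10, 11, 11]
t=68: [31, 32, 32, 31, 32, 32]
t=69: [25, 24, 24, 25, 24, 24]
t=70: [46, 47, 47, 46, 47, 47]
t=71: [19, 20, 20, 19, 20, 20]
t=72: [58, 59, 59, 58, 59, 59]
t=73: [55, 56, 56, 55, 56, 56]
t=74: [46, 47, 47, 46, 47, 47]

Answer: 4
Key observation: The state at step 70, [46, 47, 47, 46, 47, 47], reappears at step 74 — and no state repeats earlier — so the cycle the system enters has period 4.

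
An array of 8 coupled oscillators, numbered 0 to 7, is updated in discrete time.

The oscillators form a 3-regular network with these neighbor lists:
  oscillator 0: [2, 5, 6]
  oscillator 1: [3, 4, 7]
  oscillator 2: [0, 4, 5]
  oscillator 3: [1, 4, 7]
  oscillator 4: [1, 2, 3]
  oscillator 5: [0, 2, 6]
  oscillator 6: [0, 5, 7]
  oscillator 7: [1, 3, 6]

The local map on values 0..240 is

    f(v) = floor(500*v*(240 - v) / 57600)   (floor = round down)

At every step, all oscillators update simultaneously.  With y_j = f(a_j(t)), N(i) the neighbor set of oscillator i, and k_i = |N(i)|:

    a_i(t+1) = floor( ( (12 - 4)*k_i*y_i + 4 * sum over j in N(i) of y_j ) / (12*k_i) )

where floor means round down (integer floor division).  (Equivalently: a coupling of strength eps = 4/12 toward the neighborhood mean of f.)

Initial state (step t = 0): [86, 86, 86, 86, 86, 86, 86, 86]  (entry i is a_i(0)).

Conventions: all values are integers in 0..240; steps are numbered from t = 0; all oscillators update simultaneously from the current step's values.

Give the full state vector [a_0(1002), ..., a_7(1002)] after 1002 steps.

Answer: [124, 124, 124, 124, 124, 124, 124, 124]
Key observation: The state at step 2, [124, 124, 124, 124, 124, 124, 124, 124], reappears at step 3: the system is in a cycle of period 1 from step 2 on.  Therefore the state at step 1002 equals the state at step 2 + ((1002 - 2) mod 1) = 2, which is [124, 124, 124, 124, 124, 124, 124, 124].

Derivation:
t=0: [86, 86, 86, 86, 86, 86, 86, 86]
t=1: [114, 114, 114, 114, 114, 114, 114, 114]
t=2: [124, 124, 124, 124, 124, 124, 124, 124]
t=3: [124, 124, 124, 124, 124, 124, 124, 124]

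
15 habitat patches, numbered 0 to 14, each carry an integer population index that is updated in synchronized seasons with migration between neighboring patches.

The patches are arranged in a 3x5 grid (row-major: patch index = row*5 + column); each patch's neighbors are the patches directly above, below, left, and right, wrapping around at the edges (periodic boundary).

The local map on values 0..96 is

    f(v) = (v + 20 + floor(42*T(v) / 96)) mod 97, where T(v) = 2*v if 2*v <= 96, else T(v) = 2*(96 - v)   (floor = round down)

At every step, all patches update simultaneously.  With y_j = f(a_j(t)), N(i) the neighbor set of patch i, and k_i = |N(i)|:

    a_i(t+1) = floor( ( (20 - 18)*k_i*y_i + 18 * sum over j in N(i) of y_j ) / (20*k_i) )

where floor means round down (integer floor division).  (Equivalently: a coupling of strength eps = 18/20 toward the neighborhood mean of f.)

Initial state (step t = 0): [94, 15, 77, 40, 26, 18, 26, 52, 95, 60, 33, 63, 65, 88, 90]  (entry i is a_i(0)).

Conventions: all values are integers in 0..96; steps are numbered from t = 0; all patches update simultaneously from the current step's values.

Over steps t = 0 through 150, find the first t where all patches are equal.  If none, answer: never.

Answer: never
Key observation: The state at step 15 reappears at step 17 — the system is in a cycle of period 2 from step 15 on.  No step 0..17 is synchronized, and the cycle repeats forever, so no step up to 150 (or ever) has all patches equal.

Derivation:
t=0: [94, 15, 77, 40, 26, 18, 26, 52, 95, 60, 33, 63, 65, 88, 90]  (not all equal)
t=1: [58, 30, 40, 36, 39, 46, 35, 27, 33, 36, 31, 49, 15, 34, 42]  (not all equal)
t=2: [59, 54, 72, 87, 51, 60, 46, 76, 81, 50, 16, 65, 63, 57, 76]  (not all equal)
t=3: [21, 13, 15, 15, 14, 20, 13, 14, 15, 14, 18, 20, 15, 15, 21]  (not all equal)
t=4: [50, 51, 46, 47, 52, 51, 50, 46, 47, 51, 57, 48, 49, 50, 49]  (not all equal)
t=5: [13, 12, 11, 11, 12, 13, 12, 11, 11, 12, 13, 13, 11, 12, 13]  (not all equal)
t=6: [43, 42, 40, 40, 42, 43, 42, 40, 40, 42, 44, 42, 41, 41, 42]  (not all equal)
t=7: [2, 22, 74, 74, 22, 2, 22, 74, 74, 22, 2, 23, 74, 74, 23]  (not all equal)
t=8: [40, 42, 26, 26, 42, 40, 42, 26, 26, 42, 41, 42, 26, 26, 42]  (not all equal)
t=9: [52, 37, 52, 52, 37, 52, 37, 52, 52, 37, 52, 37, 52, 52, 37]  (not all equal)
t=10: [47, 54, 30, 30, 54, 47, 54, 30, 30, 54, 47, 54, 30, 30, 54]  (not all equal)
t=11: [11, 26, 61, 61, 26, 11, 26, 61, 61, 26, 11, 26, 61, 61, 26]  (not all equal)
t=12: [52, 49, 26, 26, 49, 52, 49, 26, 26, 49, 52, 49, 26, 26, 49]  (not all equal)
t=13: [13, 25, 55, 55, 25, 13, 25, 55, 55, 25, 13, 25, 55, 55, 25]  (not all equal)
t=14: [53, 49, 24, 24, 49, 53, 49, 24, 24, 49, 53, 49, 24, 24, 49]  (not all equal)
t=15: [13, 24, 53, 53, 24, 13, 24, 53, 53, 24, 13, 24, 53, 53, 24]  (not all equal)
t=16: [53, 48, 24, 24, 48, 53, 48, 24, 24, 48, 53, 48, 24, 24, 48]  (not all equal)
t=17: [13, 24, 53, 53, 24, 13, 24, 53, 53, 24, 13, 24, 53, 53, 24]  (not all equal)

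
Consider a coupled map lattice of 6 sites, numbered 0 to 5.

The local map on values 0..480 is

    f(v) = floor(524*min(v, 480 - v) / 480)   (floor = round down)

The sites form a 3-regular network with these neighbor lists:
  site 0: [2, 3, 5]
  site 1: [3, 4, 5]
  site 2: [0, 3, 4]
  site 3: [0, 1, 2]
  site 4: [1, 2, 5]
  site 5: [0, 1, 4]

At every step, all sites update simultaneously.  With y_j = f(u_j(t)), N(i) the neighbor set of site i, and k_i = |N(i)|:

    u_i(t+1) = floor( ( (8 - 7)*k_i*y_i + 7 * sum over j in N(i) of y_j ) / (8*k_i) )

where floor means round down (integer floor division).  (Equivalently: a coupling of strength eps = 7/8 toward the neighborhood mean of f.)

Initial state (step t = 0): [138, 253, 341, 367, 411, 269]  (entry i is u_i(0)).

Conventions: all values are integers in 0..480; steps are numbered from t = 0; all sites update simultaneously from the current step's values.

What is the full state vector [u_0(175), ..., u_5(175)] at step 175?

Answer: [262, 262, 262, 262, 262, 262]
Key observation: The state at step 19, [259, 259, 259, 259, 259, 259], reappears at step 27: the system is in a cycle of period 8 from step 19 on.  Therefore the state at step 175 equals the state at step 19 + ((175 - 19) mod 8) = 23, which is [262, 262, 262, 262, 262, 262].

Derivation:
t=0: [138, 253, 341, 367, 411, 269]
t=1: [165, 155, 120, 175, 192, 166]
t=2: [169, 190, 185, 163, 166, 185]
t=3: [191, 188, 183, 194, 200, 191]
t=4: [206, 211, 210, 204, 205, 210]
t=5: [226, 225, 223, 226, 228, 226]
t=6: [245, 246, 246, 244, 245, 246]
t=7: [255, 255, 256, 255, 255, 255]
t=8: [244, 245, 244, 244, 244, 245]
t=9: [256, 256, 257, 256, 256, 256]
t=10: [243, 244, 243, 243, 243, 244]
t=11: [257, 257, 258, 257, 257, 257]
t=12: [242, 243, 242, 242, 242, 243]
t=13: [258, 258, 259, 258, 258, 258]
t=14: [241, 242, 241, 241, 241, 242]
t=15: [259, 259, 260, 259, 259, 259]
t=16: [240, 241, 240, 240, 240, 241]
t=17: [261, 261, 262, 261, 260, 261]
t=18: [238, 239, 239, 238, 238, 239]
t=19: [259, 259, 259, 259, 259, 259]
t=20: [241, 241, 241, 241, 241, 241]
t=21: [260, 260, 260, 260, 260, 260]
t=22: [240, 240, 240, 240, 240, 240]
t=23: [262, 262, 262, 262, 262, 262]
t=24: [237, 237, 237, 237, 237, 237]
t=25: [258, 258, 258, 258, 258, 258]
t=26: [242, 242, 242, 242, 242, 242]
t=27: [259, 259, 259, 259, 259, 259]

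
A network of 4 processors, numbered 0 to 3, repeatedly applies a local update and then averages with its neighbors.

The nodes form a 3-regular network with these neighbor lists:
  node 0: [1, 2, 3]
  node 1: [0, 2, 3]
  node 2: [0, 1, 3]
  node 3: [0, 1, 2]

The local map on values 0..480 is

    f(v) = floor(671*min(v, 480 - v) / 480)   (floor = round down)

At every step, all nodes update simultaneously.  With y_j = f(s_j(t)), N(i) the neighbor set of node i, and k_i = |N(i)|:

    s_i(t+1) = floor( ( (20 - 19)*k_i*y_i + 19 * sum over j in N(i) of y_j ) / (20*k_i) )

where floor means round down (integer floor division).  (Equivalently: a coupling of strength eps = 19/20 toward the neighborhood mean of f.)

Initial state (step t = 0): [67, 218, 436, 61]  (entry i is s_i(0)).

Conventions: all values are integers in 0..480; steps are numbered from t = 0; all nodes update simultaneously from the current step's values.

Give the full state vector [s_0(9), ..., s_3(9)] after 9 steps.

Simulating step by step:
t=0: [67, 218, 436, 61]
t=1: [147, 90, 155, 149]
t=2: [184, 205, 181, 183]
t=3: [264, 256, 265, 264]
t=4: [304, 301, 304, 304]
t=5: [247, 246, 247, 247]
t=6: [325, 325, 325, 325]
t=7: [216, 216, 216, 216]
t=8: [301, 301, 301, 301]
t=9: [250, 250, 250, 250]

Answer: [250, 250, 250, 250]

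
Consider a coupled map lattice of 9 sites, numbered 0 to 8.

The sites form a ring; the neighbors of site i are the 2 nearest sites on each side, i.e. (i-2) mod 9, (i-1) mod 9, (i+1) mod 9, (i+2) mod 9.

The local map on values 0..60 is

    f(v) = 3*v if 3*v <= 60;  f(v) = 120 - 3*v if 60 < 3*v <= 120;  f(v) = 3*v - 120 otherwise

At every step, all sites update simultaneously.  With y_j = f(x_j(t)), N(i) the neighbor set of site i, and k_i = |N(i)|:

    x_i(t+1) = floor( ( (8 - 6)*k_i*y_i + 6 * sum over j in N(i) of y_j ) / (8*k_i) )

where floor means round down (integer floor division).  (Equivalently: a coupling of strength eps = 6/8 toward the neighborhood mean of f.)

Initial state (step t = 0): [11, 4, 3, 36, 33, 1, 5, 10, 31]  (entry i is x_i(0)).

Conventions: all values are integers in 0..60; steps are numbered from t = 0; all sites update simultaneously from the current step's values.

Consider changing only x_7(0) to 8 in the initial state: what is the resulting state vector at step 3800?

Answer: [41, 32, 24, 16, 16, 24, 32, 41, 45]
Key observation: The state at step 20, [41, 32, 24, 16, 16, 24, 32, 41, 45], reappears at step 32: the system is in a cycle of period 12 from step 20 on.  Therefore the state at step 3800 equals the state at step 20 + ((3800 - 20) mod 12) = 20, which is [41, 32, 24, 16, 16, 24, 32, 41, 45].

Derivation:
t=0: [11, 4, 3, 36, 33, 1, 5, 8, 31]
t=1: [21, 18, 16, 11, 12, 14, 17, 20, 22]
t=2: [54, 49, 45, 42, 41, 44, 48, 53, 55]
t=3: [34, 27, 18, 12, 11, 16, 24, 32, 36]
t=4: [28, 32, 37, 41, 43, 38, 33, 29, 27]
t=5: [28, 22, 15, 9, 9, 13, 21, 27, 31]
t=6: [39, 38, 38, 37, 38, 37, 39, 39, 41]
t=7: [4, 5, 6, 7, 6, 6, 4, 4, 3]
t=8: [13, 15, 16, 18, 17, 16, 13, 12, 11]
t=9: [40, 43, 47, 49, 48, 45, 41, 38, 38]
t=10: [7, 12, 16, 19, 18, 15, 10, 6, 4]
t=11: [26, 34, 43, 48, 47, 41, 31, 24, 22]
t=12: [34, 28, 21, 15, 17, 23, 30, 35, 38]
t=13: [25, 32, 42, 47, 47, 39, 30, 23, 20]
t=14: [37, 30, 22, 15, 16, 23, 32, 38, 43]
t=15: [20, 29, 38, 45, 44, 35, 27, 18, 15]
t=16: [40, 31, 24, 16, 17, 26, 33, 43, 46]
t=17: [19, 28, 35, 43, 42, 34, 27, 17, 15]
t=18: [41, 32, 24, 16, 16, 24, 32, 42, 45]
t=19: [18, 27, 35, 43, 43, 35, 27, 18, 14]
t=20: [41, 32, 24, 16, 16, 24, 32, 41, 45]
t=21: [17, 27, 35, 43, 43, 35, 27, 17, 13]
t=22: [39, 31, 24, 16, 16, 24, 31, 39, 43]
t=23: [17, 27, 35, 44, 44, 35, 27, 17, 13]
t=24: [39, 31, 25, 18, 18, 25, 31, 39, 43]
t=25: [16, 27, 37, 45, 45, 37, 27, 16, 13]
t=26: [37, 30, 24, 17, 17, 24, 30, 37, 42]
t=27: [19, 28, 38, 45, 45, 38, 28, 19, 16]
t=28: [41, 32, 24, 15, 15, 24, 32, 41, 46]
t=29: [18, 27, 33, 42, 42, 33, 27, 18, 14]
t=30: [42, 32, 24, 17, 17, 24, 32, 42, 45]
t=31: [18, 28, 36, 44, 44, 36, 28, 18, 15]
t=32: [41, 32, 24, 16, 16, 24, 32, 41, 45]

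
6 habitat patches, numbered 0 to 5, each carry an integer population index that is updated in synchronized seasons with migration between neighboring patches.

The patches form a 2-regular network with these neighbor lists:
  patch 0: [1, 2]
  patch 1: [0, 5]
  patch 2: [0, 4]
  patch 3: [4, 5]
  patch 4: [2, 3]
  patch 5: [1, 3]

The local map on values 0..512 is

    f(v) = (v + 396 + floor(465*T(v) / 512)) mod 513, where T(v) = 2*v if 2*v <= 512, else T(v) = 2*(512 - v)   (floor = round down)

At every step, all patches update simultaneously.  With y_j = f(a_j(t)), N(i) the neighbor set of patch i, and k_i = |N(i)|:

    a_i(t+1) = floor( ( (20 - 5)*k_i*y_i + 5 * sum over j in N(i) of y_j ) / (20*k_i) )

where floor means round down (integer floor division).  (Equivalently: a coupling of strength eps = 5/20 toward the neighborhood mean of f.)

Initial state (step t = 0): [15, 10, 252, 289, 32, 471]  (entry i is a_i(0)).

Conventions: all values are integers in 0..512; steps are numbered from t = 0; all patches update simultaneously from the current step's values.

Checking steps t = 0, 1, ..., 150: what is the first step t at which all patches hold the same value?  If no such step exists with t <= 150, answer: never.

Answer: never
Key observation: The state at step 12 reappears at step 14 — the system is in a cycle of period 2 from step 12 on.  No step 0..14 is synchronized, and the cycle repeats forever, so no step up to 150 (or ever) has all patches equal.

Derivation:
t=0: [15, 10, 252, 289, 32, 471]  (not all equal)
t=1: [391, 426, 174, 162, 382, 382]  (not all equal)
t=2: [474, 473, 404, 379, 464, 476]  (not all equal)
t=3: [433, 425, 469, 484, 448, 434]  (not all equal)
t=4: [456, 464, 435, 425, 441, 453]  (not all equal)
t=5: [441, 435, 454, 461, 454, 444]  (not all equal)
t=6: [451, 455, 443, 438, 441, 449]  (not all equal)
t=7: [444, 442, 450, 453, 452, 446]  (not all equal)
t=8: [449, 451, 445, 443, 443, 447]  (not all equal)
t=9: [446, 444, 448, 450, 450, 447]  (not all equal)
t=10: [448, 449, 446, 445, 445, 447]  (not all equal)
t=11: [447, 446, 448, 448, 448, 447]  (not all equal)
t=12: [447, 448, 447, 447, 447, 447]  (not all equal)
t=13: [447, 447, 448, 448, 448, 447]  (not all equal)
t=14: [447, 448, 447, 447, 447, 447]  (not all equal)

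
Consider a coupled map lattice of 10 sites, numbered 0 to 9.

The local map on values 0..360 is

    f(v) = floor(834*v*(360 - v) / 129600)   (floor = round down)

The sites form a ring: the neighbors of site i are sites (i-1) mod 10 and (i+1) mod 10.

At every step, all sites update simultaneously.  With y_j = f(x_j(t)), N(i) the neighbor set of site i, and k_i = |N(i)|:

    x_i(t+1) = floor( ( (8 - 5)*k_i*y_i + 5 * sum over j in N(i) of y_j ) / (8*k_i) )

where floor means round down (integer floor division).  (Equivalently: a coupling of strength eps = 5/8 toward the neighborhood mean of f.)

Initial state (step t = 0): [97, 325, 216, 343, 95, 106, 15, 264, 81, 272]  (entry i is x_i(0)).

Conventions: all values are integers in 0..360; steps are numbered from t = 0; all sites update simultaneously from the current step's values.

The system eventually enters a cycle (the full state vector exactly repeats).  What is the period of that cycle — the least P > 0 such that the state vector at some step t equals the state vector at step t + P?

Simulating step by step:
t=0: [97, 325, 216, 343, 95, 106, 15, 264, 81, 272]
t=1: [132, 141, 109, 127, 126, 125, 117, 116, 153, 154]
t=2: [198, 189, 187, 185, 189, 186, 184, 188, 196, 200]
t=3: [206, 207, 207, 207, 207, 207, 208, 207, 206, 205]
t=4: [203, 203, 203, 203, 203, 203, 203, 203, 203, 204]
t=5: [204, 205, 205, 205, 205, 205, 205, 205, 204, 204]
t=6: [204, 204, 204, 204, 204, 204, 204, 204, 204, 204]
t=7: [204, 204, 204, 204, 204, 204, 204, 204, 204, 204]

Answer: 1
Key observation: The state at step 6, [204, 204, 204, 204, 204, 204, 204, 204, 204, 204], reappears at step 7 — and no state repeats earlier — so the cycle the system enters has period 1.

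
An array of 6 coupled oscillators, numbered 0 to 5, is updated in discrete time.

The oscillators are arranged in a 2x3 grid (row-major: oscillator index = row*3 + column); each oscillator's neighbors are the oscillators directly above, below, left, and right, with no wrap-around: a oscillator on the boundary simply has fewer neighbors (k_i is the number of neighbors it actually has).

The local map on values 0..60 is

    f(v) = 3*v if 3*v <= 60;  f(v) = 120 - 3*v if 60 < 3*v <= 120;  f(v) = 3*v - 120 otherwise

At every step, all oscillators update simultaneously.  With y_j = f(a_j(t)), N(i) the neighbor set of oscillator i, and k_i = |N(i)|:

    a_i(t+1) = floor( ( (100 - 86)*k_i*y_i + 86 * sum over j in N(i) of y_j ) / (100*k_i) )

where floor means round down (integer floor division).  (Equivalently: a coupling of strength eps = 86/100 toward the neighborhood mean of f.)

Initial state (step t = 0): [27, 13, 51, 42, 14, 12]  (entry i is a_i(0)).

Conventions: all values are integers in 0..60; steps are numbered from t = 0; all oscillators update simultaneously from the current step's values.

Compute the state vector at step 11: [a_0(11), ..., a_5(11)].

Simulating step by step:
t=0: [27, 13, 51, 42, 14, 12]
t=1: [24, 38, 36, 35, 29, 37]
t=2: [15, 27, 8, 36, 13, 20]
t=3: [28, 36, 45, 37, 37, 35]
t=4: [14, 18, 13, 20, 11, 12]
t=5: [54, 40, 44, 40, 47, 36]
t=6: [5, 21, 6, 27, 6, 15]
t=7: [43, 22, 46, 19, 42, 21]
t=8: [48, 17, 50, 14, 49, 18]
t=9: [43, 30, 49, 27, 45, 32]
t=10: [30, 18, 27, 15, 28, 21]
t=11: [46, 37, 53, 34, 49, 40]

Answer: [46, 37, 53, 34, 49, 40]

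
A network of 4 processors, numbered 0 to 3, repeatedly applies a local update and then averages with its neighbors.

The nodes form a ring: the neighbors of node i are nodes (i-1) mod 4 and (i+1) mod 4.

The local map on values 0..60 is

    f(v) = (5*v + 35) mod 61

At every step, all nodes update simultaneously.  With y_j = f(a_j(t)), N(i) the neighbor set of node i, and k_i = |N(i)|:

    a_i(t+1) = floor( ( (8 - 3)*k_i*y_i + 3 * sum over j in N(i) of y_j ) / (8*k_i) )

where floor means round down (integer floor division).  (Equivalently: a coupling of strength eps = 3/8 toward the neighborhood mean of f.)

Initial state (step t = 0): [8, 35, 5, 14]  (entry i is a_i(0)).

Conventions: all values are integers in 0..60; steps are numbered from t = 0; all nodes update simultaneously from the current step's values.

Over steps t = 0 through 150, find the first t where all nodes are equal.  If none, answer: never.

Answer: 35
Key observation: Synchronization is absorbing here: once all nodes are equal they stay equal, and step 35 is the first all-equal step.

Derivation:
t=0: [8, 35, 5, 14]  (not all equal)
t=1: [22, 30, 50, 41]  (not all equal)
t=2: [25, 13, 36, 47]  (not all equal)
t=3: [35, 37, 32, 29]  (not all equal)
t=4: [34, 30, 25, 43]  (not all equal)
t=5: [15, 12, 25, 15]  (not all equal)
t=6: [46, 37, 39, 46]  (not all equal)
t=7: [24, 35, 40, 25]  (not all equal)
t=8: [32, 32, 44, 39]  (not all equal)
t=9: [18, 11, 17, 33]  (not all equal)
t=10: [10, 29, 45, 22]  (not all equal)
t=11: [30, 43, 25, 21]  (not all equal)
t=12: [5, 11, 28, 18]  (not all equal)
t=13: [43, 39, 39, 23]  (not all equal)
t=14: [17, 39, 43, 27]  (not all equal)
t=15: [54, 41, 21, 42]  (not all equal)
t=16: [10, 39, 22, 4]  (not all equal)
t=17: [34, 38, 33, 43]  (not all equal)
t=18: [22, 33, 19, 11]  (not all equal)
t=19: [23, 16, 13, 23]  (not all equal)
t=20: [32, 46, 39, 30]  (not all equal)
t=21: [11, 24, 33, 12]  (not all equal)
t=22: [30, 29, 23, 29]  (not all equal)
t=23: [23, 41, 39, 41]  (not all equal)
t=24: [38, 49, 50, 49]  (not all equal)
t=25: [39, 38, 39, 38]  (not all equal)
t=26: [45, 43, 45, 43]  (not all equal)
t=27: [12, 9, 12, 9]  (not all equal)
t=28: [28, 24, 28, 24]  (not all equal)
t=29: [45, 40, 45, 40]  (not all equal)
t=30: [29, 38, 29, 38]  (not all equal)
t=31: [52, 48, 52, 48]  (not all equal)
t=32: [43, 38, 43, 38]  (not all equal)
t=33: [19, 28, 19, 28]  (not all equal)
t=34: [24, 36, 24, 36]  (not all equal)
t=35: [32, 32, 32, 32]  (all equal)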